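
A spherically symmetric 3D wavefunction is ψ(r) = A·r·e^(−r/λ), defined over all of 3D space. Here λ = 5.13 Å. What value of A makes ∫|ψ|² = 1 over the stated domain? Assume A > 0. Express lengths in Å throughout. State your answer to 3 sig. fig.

A ≈ 0.00546 Å^(-5/2)

The normalization condition is ∫|ψ|² 4πr² dr = 1 from 0 to ∞.
In 3D with spherical symmetry the volume element is 4πr² dr.
Carrying out the integral gives A² · 3·π·λ^5.
So A² = (3·π·λ^5)^(−1).
Plugging in λ = 5.13 yields A = 0.005465.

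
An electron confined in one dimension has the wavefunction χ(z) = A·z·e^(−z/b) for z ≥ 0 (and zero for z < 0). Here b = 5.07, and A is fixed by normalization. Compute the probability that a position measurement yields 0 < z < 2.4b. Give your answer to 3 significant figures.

P ≈ 0.857

The probability is P = ∫ |χ|² dz over [0, 2.4b].
Since A² = 1/(b^3/4), this is the region integral divided by the full normalization integral.
Let u = z/b; then A² and the length scale cancel, so P = ∫_{0}^{2.4} u^2·e^(-2·u) du ÷ ∫_{0}^{∞} u^2·e^(-2·u) du.
With ∫ u^2·e^(-2·u) du = -(2·u^2 + 2·u + 1)·e^(-2·u)/4 + C, the region integral is 1/4 - 433·e^(-24/5)/100 and the full one is 1/4.
The result is P = 0.8575.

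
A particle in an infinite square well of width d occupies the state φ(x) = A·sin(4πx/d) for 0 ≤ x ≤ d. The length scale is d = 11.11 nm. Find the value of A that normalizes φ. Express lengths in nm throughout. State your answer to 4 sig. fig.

The normalization condition is ∫|φ|² dx = 1 from 0 to d.
With ∫₀^d sin²(nπx/d) dx = d/2, with φ = A·sin(4πx/d), the integral evaluates to A²·[d/2].
Hence A² = 1/[d/2].
Plugging in d = 11.11 yields A = 0.42429.

A ≈ 0.4243 nm^(-1/2)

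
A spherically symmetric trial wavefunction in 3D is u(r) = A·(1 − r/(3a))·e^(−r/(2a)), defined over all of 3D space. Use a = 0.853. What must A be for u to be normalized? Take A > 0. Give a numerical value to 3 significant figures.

The normalization condition is ∫|u|² 4πr² dr = 1 from 0 to ∞.
Carrying out the integral gives A² · 8·π·a^3/3.
Hence A² = 1/[8·π·a^3/3].
With a = 0.853: A² = 0.1923 and A = 0.4385.

A ≈ 0.439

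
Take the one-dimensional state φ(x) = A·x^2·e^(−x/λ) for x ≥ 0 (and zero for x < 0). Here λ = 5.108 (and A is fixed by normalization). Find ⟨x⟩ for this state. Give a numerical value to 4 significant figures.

⟨x⟩ = ∫ x |φ|² dx over the full domain.
Recall ∫₀^∞ x^m e^(−x/β) dx = m!·β^(m+1), since the A² factors cancel between numerator and denominator, ⟨x⟩ = 5·λ/2.
Putting λ = 5.108 gives 12.770.

⟨x⟩ ≈ 12.77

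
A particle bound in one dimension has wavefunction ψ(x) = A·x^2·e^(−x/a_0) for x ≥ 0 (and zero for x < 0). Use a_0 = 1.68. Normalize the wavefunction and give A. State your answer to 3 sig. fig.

Normalization requires ∫|ψ|² dx = 1, integrated from 0 to ∞.
Recall ∫₀^∞ x^m e^(−x/β) dx = m!·β^(m+1), the integral (without the A² prefactor) comes out to 3·a_0^5/4.
Setting this equal to 1 gives A² = 1/(3·a_0^5/4).
Substituting a_0 = 1.68 gives A² = 0.09963, so A = 0.3156.

A ≈ 0.316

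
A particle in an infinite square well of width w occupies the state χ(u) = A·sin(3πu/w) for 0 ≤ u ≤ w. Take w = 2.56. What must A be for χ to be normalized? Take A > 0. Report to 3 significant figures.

We need A² ∫|f|² du = 1, taking the integral from 0 to w.
With χ = A·sin(3πu/w), the integral evaluates to A²·[w/2].
Hence A² = 1/[w/2].
With w = 2.56: A² = 0.7813 and A = 0.8839.

A ≈ 0.884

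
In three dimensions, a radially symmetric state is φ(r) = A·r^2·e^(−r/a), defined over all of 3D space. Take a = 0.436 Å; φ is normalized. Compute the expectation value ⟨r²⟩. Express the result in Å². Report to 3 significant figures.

⟨r^2⟩ ≈ 2.66 Å^2

By definition ⟨r²⟩ = ∫ r^2 |φ(r)|² 4πr² dr.
Evaluating both integrals, ⟨r²⟩ = 14·a^2.
With a = 0.436, ⟨r^2⟩ = 2.661.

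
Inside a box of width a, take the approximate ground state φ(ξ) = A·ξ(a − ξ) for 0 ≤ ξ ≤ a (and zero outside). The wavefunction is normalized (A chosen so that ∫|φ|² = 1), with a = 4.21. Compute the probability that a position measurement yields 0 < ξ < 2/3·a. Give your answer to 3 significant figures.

P ≈ 0.790

The probability is P = ∫ |φ|² dξ over [0, 2/3·a].
With A² fixed by ∫|φ|² = 1, i.e. A² = (a^5/30)^(−1), substitute and integrate.
Substituting u = ξ/a, A² and the length scale cancel in the ratio: P = ∫_{0}^{2/3} u^2·(1 - u)^2 du / ∫_{0}^{1} u^2·(1 - u)^2 du.
Using ∫ u^2·(1 - u)^2 du = u^3·(6·u^2 - 15·u + 10)/30, the numerator is 32/1215 and the denominator is 1/30.
Evaluating gives P = 64/81.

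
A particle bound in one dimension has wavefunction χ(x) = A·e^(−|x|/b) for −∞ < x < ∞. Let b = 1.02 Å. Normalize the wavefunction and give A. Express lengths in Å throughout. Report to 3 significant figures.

Normalization requires ∫|χ|² dx = 1, integrated from −∞ to ∞.
With χ = A·e^(−|x|/b), the integral evaluates to A²·[b].
Hence A² = 1/[b].
Substituting b = 1.02 gives A² = 0.9804, so A = 0.9901.

A ≈ 0.990 Å^(-1/2)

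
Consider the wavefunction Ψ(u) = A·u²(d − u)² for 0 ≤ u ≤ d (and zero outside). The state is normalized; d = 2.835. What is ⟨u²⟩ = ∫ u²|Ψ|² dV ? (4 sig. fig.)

By definition ⟨u²⟩ = ∫ u^2 |Ψ(u)|² du.
Expanding the polynomial and integrating term by term, the ratio of the moment integral to the normalization integral gives ⟨u²⟩ = 3·d^2/11.
Putting d = 2.835 gives 2.1920.

⟨u^2⟩ ≈ 2.192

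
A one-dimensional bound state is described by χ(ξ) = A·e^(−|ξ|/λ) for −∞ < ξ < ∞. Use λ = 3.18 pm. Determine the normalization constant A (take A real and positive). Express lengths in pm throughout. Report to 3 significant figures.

A ≈ 0.561 pm^(-1/2)

We need A² ∫|f|² dξ = 1, taking the integral from −∞ to ∞.
Recall ∫₀^∞ ξ^m e^(−ξ/β) dξ = m!·β^(m+1), ∫|χ|² dξ = A²·(λ).
Hence A² = 1/[λ].
Substituting λ = 3.18 gives A² = 0.3145, so A = 0.5608.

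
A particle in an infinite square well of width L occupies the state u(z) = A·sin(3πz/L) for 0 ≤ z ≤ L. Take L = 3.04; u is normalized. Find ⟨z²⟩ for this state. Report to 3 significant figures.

⟨z^2⟩ ≈ 3.03

The expectation value is the |u|²-weighted average of z^2: ∫ z^2|u|² dz.
The ratio of the moment integral to the normalization integral gives ⟨z²⟩ = -L^2/(18·π^2) + L^2/3.
With L = 3.04, ⟨z^2⟩ = 3.029.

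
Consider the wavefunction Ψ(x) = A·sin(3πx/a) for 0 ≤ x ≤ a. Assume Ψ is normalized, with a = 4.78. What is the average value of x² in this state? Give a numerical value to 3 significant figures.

⟨x²⟩ = ∫ x^2 |Ψ|² dx over the full domain.
The ratio of the moment integral to the normalization integral gives ⟨x²⟩ = -a^2/(18·π^2) + a^2/3.
With a = 4.78, ⟨x^2⟩ = 7.488.

⟨x^2⟩ ≈ 7.49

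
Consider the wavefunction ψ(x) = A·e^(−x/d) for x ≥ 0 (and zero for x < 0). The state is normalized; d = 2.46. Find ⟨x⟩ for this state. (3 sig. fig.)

⟨x⟩ ≈ 1.23

⟨x⟩ = ∫ x |ψ|² dx over the full domain.
Recall ∫₀^∞ x^m e^(−x/β) dx = m!·β^(m+1), evaluating both integrals, ⟨x⟩ = d/2.
Putting d = 2.46 gives 1.230.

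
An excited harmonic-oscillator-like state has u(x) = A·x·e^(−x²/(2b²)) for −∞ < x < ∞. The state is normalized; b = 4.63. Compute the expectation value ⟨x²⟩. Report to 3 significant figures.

⟨x^2⟩ ≈ 32.2

By definition ⟨x²⟩ = ∫ x^2 |u(x)|² dx.
Since the A² factors cancel between numerator and denominator, ⟨x²⟩ = 3·b^2/2.
Putting b = 4.63 gives 32.16.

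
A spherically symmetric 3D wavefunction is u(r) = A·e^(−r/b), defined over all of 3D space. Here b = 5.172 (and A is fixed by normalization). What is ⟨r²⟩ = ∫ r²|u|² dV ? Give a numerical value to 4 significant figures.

The expectation value is the |u|²-weighted average of r^2: ∫ r^2|u|² 4πr² dr.
With ∫₀^∞ r^4 e^(−αr) dr = 4!/α^5, evaluating both integrals, ⟨r²⟩ = 3·b^2.
With b = 5.172, ⟨r^2⟩ = 80.249.

⟨r^2⟩ ≈ 80.25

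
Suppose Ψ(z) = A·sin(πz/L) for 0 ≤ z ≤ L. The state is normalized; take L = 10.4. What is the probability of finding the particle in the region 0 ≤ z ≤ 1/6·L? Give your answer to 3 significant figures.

|Ψ|² is the probability density, so P = ∫_{0}^{1/6·L} |Ψ|² dz.
With A² fixed by ∫|Ψ|² = 1, i.e. A² = (L/2)^(−1), substitute and integrate.
In terms of u = z/L (A² and the length scale cancel between numerator and denominator), P = [∫_{0}^{1/6} sin(π·u)^2 du] / [∫_{0}^{1} sin(π·u)^2 du].
An antiderivative of sin(π·u)^2 is u/2 - sin(2·π·u)/(4·π); evaluating from 0 to 1/6 gives -√(3)/(8·π) + 1/12, while the full integral is 1/2.
The result is P = (-√(3)/4 + π/6)/π.

P ≈ 0.0288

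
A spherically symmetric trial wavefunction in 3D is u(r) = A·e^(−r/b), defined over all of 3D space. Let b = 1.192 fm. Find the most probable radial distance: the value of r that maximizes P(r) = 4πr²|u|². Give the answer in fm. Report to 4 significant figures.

Set d/dr [P(r) = 4πr²|u|²] = 0 and solve for r > 0.
Solving yields r = b.
With b = 1.192, the most probable radial distance is 1.1920 fm.

r ≈ 1.192 fm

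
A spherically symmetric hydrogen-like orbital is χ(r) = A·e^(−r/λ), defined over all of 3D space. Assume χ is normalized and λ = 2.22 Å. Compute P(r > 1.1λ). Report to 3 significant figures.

P ≈ 0.623

Integrate the radial probability density 4πr²|χ|² over r > 1.1λ.
A² is fixed by ∫₀^∞ 4πr²|χ|² dr = 1, i.e. A² = (π·λ^3)^(−1).
In terms of u = r/λ (A², 4π and the length scale all cancel between numerator and denominator), P = [∫_{1.1}^{∞} u^2·e^(-2·u) du] / [∫_{0}^{∞} u^2·e^(-2·u) du].
With ∫ u^2·e^(-2·u) du = -(2·u^2 + 2·u + 1)·e^(-2·u)/4 + C, the region integral is 281·e^(-11/5)/200 and the full one is 1/4.
This evaluates to P = 0.6227.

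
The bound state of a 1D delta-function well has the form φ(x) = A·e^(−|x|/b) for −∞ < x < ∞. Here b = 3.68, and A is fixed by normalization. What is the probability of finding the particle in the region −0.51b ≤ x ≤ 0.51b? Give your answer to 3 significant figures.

The probability is P = ∫ |φ|² dx over [−0.51b, 0.51b].
With A² fixed by ∫|φ|² = 1, i.e. A² = (b)^(−1), substitute and integrate.
By symmetry take twice the x ≥ 0 contribution in numerator and denominator; the 2's cancel. Substituting u = x/b, A² and the length scale cancel in the ratio: P = ∫_{0}^{0.51} e^(-2·u) du / ∫_{0}^{∞} e^(-2·u) du.
With ∫ e^(-2·u) du = -e^(-2·u)/2 + C, the region integral is 1/2 - e^(-51/50)/2 and the full one is 1/2.
The result is P = 0.6394.

P ≈ 0.639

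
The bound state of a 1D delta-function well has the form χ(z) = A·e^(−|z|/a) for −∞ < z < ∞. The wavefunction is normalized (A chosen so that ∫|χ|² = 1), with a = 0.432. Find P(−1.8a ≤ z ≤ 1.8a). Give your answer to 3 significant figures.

P ≈ 0.973

The probability is P = ∫ |χ|² dz over [−1.8a, 1.8a].
The normalization integral ∫|χ|²dz over the whole domain equals a·A², and A² cancels in the ratio.
By symmetry take twice the z ≥ 0 contribution in numerator and denominator; the 2's cancel. In terms of u = z/a (A² and the length scale cancel between numerator and denominator), P = [∫_{0}^{1.8} e^(-2·u) du] / [∫_{0}^{∞} e^(-2·u) du].
An antiderivative of e^(-2·u) is -e^(-2·u)/2; evaluating from 0 to 1.8 gives 1/2 - e^(-18/5)/2, while the full integral is 1/2.
The result is P = 0.9727.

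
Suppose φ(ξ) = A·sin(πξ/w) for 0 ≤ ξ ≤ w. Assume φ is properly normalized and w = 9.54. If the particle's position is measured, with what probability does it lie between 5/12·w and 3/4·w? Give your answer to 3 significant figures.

P ≈ 0.572

P = ∫_{5/12·w}^{3/4·w} |φ(ξ)|² dξ.
With A² fixed by ∫|φ|² = 1, i.e. A² = (w/2)^(−1), substitute and integrate.
Let u = ξ/w; then A² and the length scale cancel, so P = ∫_{5/12}^{3/4} sin(π·u)^2 du ÷ ∫_{0}^{1} sin(π·u)^2 du.
An antiderivative of sin(π·u)^2 is u/2 - sin(2·π·u)/(4·π); evaluating from 5/12 to 3/4 gives 3/(8·π) + 1/6, while the full integral is 1/2.
Evaluating gives P = (9 + 4·π)/(12·π).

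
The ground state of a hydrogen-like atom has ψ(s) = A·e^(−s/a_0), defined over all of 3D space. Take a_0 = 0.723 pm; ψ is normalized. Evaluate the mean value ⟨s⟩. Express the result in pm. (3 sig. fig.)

The expectation value is the |ψ|²-weighted average of s: ∫ s|ψ|² 4πs² ds.
Since the A² factors cancel between numerator and denominator, ⟨s⟩ = 3·a_0/2.
Putting a_0 = 0.723 gives 1.085.

⟨s⟩ ≈ 1.08 pm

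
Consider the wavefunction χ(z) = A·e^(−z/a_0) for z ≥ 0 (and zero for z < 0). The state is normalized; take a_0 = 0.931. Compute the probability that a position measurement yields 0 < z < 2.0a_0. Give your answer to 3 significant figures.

P ≈ 0.982

The probability is P = ∫ |χ|² dz over [0, 2.0a_0].
With A² fixed by ∫|χ|² = 1, i.e. A² = (a_0/2)^(−1), substitute and integrate.
In terms of u = z/a_0 (A² and the length scale cancel between numerator and denominator), P = [∫_{0}^{2.0} e^(-2·u) du] / [∫_{0}^{∞} e^(-2·u) du].
With ∫ e^(-2·u) du = -e^(-2·u)/2 + C, the region integral is 1/2 - e^(-4)/2 and the full one is 1/2.
The result is P = 0.9817.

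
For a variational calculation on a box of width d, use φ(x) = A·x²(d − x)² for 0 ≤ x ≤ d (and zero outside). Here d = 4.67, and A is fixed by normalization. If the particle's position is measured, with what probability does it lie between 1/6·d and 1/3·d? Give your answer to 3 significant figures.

P = ∫_{1/6·d}^{1/3·d} |φ(x)|² dx.
Since A² = 1/(d^9/630), this is the region integral divided by the full normalization integral.
Substituting u = x/d, A² and the length scale cancel in the ratio: P = ∫_{1/6}^{1/3} u^4·(1 - u)^4 du / ∫_{0}^{1} u^4·(1 - u)^4 du.
Using ∫ u^4·(1 - u)^4 du = u^5·(70·u^4 - 315·u^3 + 540·u^2 - 420·u + 126)/630, the numerator is ≈ 0.00021571 and the denominator is 1/630.
The result is P = 0.1359.

P ≈ 0.136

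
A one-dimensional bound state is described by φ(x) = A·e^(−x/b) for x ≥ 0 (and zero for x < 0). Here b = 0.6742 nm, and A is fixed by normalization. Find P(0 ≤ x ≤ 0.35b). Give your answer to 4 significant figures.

P ≈ 0.5034

P = ∫_{0}^{0.35b} |φ(x)|² dx.
Since A² = 1/(b/2), this is the region integral divided by the full normalization integral.
Let u = x/b; then A² and the length scale cancel, so P = ∫_{0}^{0.35} e^(-2·u) du ÷ ∫_{0}^{∞} e^(-2·u) du.
An antiderivative of e^(-2·u) is -e^(-2·u)/2; evaluating from 0 to 0.35 gives 1/2 - e^(-7/10)/2, while the full integral is 1/2.
The result is P = 0.50341.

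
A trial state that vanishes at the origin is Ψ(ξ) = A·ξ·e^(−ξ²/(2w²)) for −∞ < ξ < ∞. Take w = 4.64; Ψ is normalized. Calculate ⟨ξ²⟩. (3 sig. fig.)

⟨ξ²⟩ = ∫ ξ^2 |Ψ|² dξ over the full domain.
With ∫_{−∞}^{∞} ξ^(2m) e^(−αξ²) dξ = (2m−1)!!·√π / (2^m α^(m+1/2)), the ratio of the moment integral to the normalization integral gives ⟨ξ²⟩ = 3·w^2/2.
Putting w = 4.64 gives 32.29.

⟨ξ^2⟩ ≈ 32.3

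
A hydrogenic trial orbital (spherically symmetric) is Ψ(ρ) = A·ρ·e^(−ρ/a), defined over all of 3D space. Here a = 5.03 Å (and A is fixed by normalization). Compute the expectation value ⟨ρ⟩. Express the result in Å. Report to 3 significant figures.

⟨ρ⟩ ≈ 12.6 Å

⟨ρ⟩ = ∫ ρ |Ψ|² 4πρ² dρ over the full domain.
Recall ∫₀^∞ ρ^m e^(−ρ/β) dρ = m!·β^(m+1), the ratio of the moment integral to the normalization integral gives ⟨ρ⟩ = 5·a/2.
With a = 5.03, ⟨ρ⟩ = 12.58.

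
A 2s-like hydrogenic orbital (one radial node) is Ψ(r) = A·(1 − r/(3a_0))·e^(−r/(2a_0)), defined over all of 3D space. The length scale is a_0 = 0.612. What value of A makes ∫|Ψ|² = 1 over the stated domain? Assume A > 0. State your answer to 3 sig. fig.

A ≈ 0.722

Normalization requires ∫|Ψ|² 4πr² dr = 1, integrated from 0 to ∞.
In 3D with spherical symmetry the volume element is 4πr² dr.
Using ∫₀^∞ rⁿ e^(−αr) dr = n!/αⁿ⁺¹, ∫|Ψ|² 4πr² dr = A²·(8·π·a_0^3/3).
Substituting a_0 = 0.612 gives A² = 0.5207, so A = 0.7216.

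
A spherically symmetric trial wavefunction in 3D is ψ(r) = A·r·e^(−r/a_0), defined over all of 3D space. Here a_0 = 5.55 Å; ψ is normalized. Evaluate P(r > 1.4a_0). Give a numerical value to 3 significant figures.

P ≈ 0.848

With dV = 4πr²dr, the probability is ∫|ψ|² dV over r > 1.4a_0.
Normalization gives A² = 1/(3·π·a_0^5).
In terms of u = r/a_0 (A², 4π and the length scale all cancel between numerator and denominator), P = [∫_{1.4}^{∞} u^4·e^(-2·u) du] / [∫_{0}^{∞} u^4·e^(-2·u) du].
With ∫ u^4·e^(-2·u) du = -(u^4/2 + u^3 + 3·u^2/2 + 3·u/2 + 3/4)·e^(-2·u) + C, the region integral is ≈ 0.63576 and the full one is 3/4.
The region integral divided by the full integral gives P = 0.8477.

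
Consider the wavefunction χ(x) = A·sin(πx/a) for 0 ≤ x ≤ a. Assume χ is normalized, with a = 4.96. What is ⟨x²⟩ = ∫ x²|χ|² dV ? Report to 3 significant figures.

The expectation value is the |χ|²-weighted average of x^2: ∫ x^2|χ|² dx.
Since the A² factors cancel between numerator and denominator, ⟨x²⟩ = -a^2/(2·π^2) + a^2/3.
With a = 4.96, ⟨x^2⟩ = 6.954.

⟨x^2⟩ ≈ 6.95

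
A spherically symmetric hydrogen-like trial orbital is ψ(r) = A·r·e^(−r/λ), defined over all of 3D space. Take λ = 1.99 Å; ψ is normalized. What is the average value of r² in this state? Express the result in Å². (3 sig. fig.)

⟨r^2⟩ ≈ 29.7 Å^2

The expectation value is the |ψ|²-weighted average of r^2: ∫ r^2|ψ|² 4πr² dr.
Using ∫₀^∞ rⁿ e^(−αr) dr = n!/αⁿ⁺¹, since the A² factors cancel between numerator and denominator, ⟨r²⟩ = 15·λ^2/2.
Putting λ = 1.99 gives 29.70.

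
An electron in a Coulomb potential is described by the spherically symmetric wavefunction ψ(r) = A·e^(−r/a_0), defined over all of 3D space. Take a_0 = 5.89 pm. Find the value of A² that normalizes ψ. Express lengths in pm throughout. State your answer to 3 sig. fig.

Normalization requires ∫|ψ|² 4πr² dr = 1, integrated from 0 to ∞.
In 3D with spherical symmetry the volume element is 4πr² dr.
With ψ = A·e^(−r/a_0), the integral evaluates to A²·[π·a_0^3].
Hence A² = 1/[π·a_0^3].
With a_0 = 5.89: A² = 0.001558 and A = 0.03947.

A^2 ≈ 0.00156 pm^(-3)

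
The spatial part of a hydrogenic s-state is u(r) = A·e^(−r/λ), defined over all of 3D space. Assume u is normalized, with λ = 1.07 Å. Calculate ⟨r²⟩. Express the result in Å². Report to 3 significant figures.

⟨r^2⟩ ≈ 3.43 Å^2

By definition ⟨r²⟩ = ∫ r^2 |u(r)|² 4πr² dr.
Evaluating both integrals, ⟨r²⟩ = 3·λ^2.
Putting λ = 1.07 gives 3.435.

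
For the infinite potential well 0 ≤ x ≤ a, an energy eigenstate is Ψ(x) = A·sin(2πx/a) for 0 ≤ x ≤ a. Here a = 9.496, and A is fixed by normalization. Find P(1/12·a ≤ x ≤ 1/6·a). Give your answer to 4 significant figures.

P = ∫_{1/12·a}^{1/6·a} |Ψ(x)|² dx.
Since A² = 1/(a/2), this is the region integral divided by the full normalization integral.
Let u = x/a; then A² and the length scale cancel, so P = ∫_{1/12}^{1/6} sin(2·π·u)^2 du ÷ ∫_{0}^{1} sin(2·π·u)^2 du.
With ∫ sin(2·π·u)^2 du = u/2 - sin(4·π·u)/(8·π) + C, the region integral is 1/24 and the full one is 1/2.
Taking the ratio, P = 1/12.

P ≈ 0.08333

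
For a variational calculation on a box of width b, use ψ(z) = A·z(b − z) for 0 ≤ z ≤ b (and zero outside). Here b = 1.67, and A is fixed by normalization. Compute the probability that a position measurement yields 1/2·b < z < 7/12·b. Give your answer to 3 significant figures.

P ≈ 0.153

P = ∫_{1/2·b}^{7/12·b} |ψ(z)|² dz.
The normalization integral ∫|ψ|²dz over the whole domain equals b^5/30·A², and A² cancels in the ratio.
Substituting u = z/b, A² and the length scale cancel in the ratio: P = ∫_{1/2}^{7/12} u^2·(1 - u)^2 du / ∫_{0}^{1} u^2·(1 - u)^2 du.
With ∫ u^2·(1 - u)^2 du = u^3·(6·u^2 - 15·u + 10)/30 + C, the region integral is ≈ 0.0051127 and the full one is 1/30.
This works out to P = 0.1534.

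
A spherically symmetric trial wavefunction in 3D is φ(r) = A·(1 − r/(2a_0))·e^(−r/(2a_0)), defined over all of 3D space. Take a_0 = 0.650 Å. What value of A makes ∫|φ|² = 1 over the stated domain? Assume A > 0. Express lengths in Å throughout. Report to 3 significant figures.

Normalization requires ∫|φ|² 4πr² dr = 1, integrated from 0 to ∞.
The angular integral contributes 4π, leaving ∫₀^∞ r²|φ|² dr.
Carrying out the integral gives A² · 8·π·a_0^3.
So A² = (8·π·a_0^3)^(−1).
Substituting a_0 = 0.650 gives A² = 0.1449, so A = 0.3806.

A ≈ 0.381 Å^(-3/2)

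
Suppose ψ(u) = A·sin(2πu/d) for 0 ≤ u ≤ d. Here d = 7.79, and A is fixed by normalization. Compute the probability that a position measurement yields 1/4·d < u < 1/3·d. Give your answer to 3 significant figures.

|ψ|² is the probability density, so P = ∫_{1/4·d}^{1/3·d} |ψ|² du.
Since A² = 1/(d/2), this is the region integral divided by the full normalization integral.
Let t = u/d; then A² and the length scale cancel, so P = ∫_{1/4}^{1/3} sin(2·π·t)^2 dt ÷ ∫_{0}^{1} sin(2·π·t)^2 dt.
Using ∫ sin(2·π·t)^2 dt = t/2 - sin(4·π·t)/(8·π), the numerator is √(3)/(16·π) + 1/24 and the denominator is 1/2.
Evaluating gives P = (√(3)/8 + π/12)/π.

P ≈ 0.152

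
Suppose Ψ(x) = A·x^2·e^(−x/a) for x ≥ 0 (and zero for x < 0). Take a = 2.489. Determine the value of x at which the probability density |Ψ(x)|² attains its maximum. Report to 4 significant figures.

Differentiate |Ψ(x)|² with respect to x and set to zero.
Solving yields x = 2·a.
With a = 2.489, the most probable position is 4.9780.

x ≈ 4.978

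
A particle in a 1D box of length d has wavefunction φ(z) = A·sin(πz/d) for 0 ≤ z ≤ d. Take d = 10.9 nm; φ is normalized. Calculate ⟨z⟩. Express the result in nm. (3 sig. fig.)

⟨z⟩ = ∫ z |φ|² dz over the full domain.
Evaluating both integrals, ⟨z⟩ = d/2.
With d = 10.9, ⟨z⟩ = 5.450.

⟨z⟩ ≈ 5.45 nm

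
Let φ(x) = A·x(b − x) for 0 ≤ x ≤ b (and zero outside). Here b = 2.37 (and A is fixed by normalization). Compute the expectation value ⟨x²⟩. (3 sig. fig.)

⟨x²⟩ = ∫ x^2 |φ|² dx over the full domain.
Expanding the polynomial and integrating term by term, the ratio of the moment integral to the normalization integral gives ⟨x²⟩ = 2·b^2/7.
Putting b = 2.37 gives 1.605.

⟨x^2⟩ ≈ 1.60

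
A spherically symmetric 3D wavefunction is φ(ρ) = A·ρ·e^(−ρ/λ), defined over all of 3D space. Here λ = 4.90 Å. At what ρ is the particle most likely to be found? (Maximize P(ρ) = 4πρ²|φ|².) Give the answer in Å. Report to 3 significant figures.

ρ ≈ 9.80 Å

Set d/dρ [P(ρ) = 4πρ²|φ|²] = 0 and solve for ρ > 0.
This gives ρ = 2·λ.
With λ = 4.90, the most probable radial distance is 9.800 Å.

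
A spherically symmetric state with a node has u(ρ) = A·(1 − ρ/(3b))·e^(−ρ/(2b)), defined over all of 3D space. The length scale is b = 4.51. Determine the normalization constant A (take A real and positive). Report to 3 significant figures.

The normalization condition is ∫|u|² 4πρ² dρ = 1 from 0 to ∞.
With u = A·(1 − ρ/(3b))·e^(−ρ/(2b)), the integral evaluates to A²·[8·π·b^3/3].
Setting this equal to 1 gives A² = 1/(8·π·b^3/3).
With b = 4.51: A² = 0.001301 and A = 0.03607.

A ≈ 0.0361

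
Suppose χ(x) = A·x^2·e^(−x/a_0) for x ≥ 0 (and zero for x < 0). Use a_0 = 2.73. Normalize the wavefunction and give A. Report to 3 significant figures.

The normalization condition is ∫|χ|² dx = 1 from 0 to ∞.
Recall ∫₀^∞ x^m e^(−x/β) dx = m!·β^(m+1), the integral (without the A² prefactor) comes out to 3·a_0^5/4.
Hence A² = 1/[3·a_0^5/4].
With a_0 = 2.73: A² = 0.008793 and A = 0.09377.

A ≈ 0.0938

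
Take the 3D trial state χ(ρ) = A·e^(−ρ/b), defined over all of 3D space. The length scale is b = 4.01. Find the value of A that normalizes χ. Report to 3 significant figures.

A ≈ 0.0703

We need A² ∫|f|² 4πρ² dρ = 1, taking the integral from 0 to ∞.
In 3D with spherical symmetry the volume element is 4πρ² dρ.
Recall ∫₀^∞ ρ^m e^(−ρ/β) dρ = m!·β^(m+1), with χ = A·e^(−ρ/b), the integral evaluates to A²·[π·b^3].
So A² = (π·b^3)^(−1).
Substituting b = 4.01 gives A² = 0.004936, so A = 0.07026.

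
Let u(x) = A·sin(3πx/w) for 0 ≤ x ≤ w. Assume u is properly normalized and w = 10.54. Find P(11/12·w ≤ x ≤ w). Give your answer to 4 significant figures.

P = ∫_{11/12·w}^{w} |u(x)|² dx.
Since A² = 1/(w/2), this is the region integral divided by the full normalization integral.
Let t = x/w; then A² and the length scale cancel, so P = ∫_{11/12}^{1} sin(3·π·t)^2 dt ÷ ∫_{0}^{1} sin(3·π·t)^2 dt.
Using ∫ sin(3·π·t)^2 dt = t/2 - sin(6·π·t)/(12·π), the numerator is 1/24 - 1/(12·π) and the denominator is 1/2.
This works out to P = (-2 + π)/(12·π).

P ≈ 0.03028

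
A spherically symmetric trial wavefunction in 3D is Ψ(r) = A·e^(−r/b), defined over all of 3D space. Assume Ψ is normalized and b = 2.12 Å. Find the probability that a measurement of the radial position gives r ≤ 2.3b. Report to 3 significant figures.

With dV = 4πr²dr, the probability is ∫|Ψ|² dV over r ≤ 2.3b.
Normalization gives A² = 1/(π·b^3).
Substituting u = r/b, A², 4π and the length scale all cancel in the ratio: P = ∫_{0}^{2.3} u^2·e^(-2·u) du / ∫_{0}^{∞} u^2·e^(-2·u) du.
Using ∫ u^2·e^(-2·u) du = -(2·u^2 + 2·u + 1)·e^(-2·u)/4, the numerator is 1/4 - 809·e^(-23/5)/200 and the denominator is 1/4.
Taking the ratio yields P = 0.8374.

P ≈ 0.837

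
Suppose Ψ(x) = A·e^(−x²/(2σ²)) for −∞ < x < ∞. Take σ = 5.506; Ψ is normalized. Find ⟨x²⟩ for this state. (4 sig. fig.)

⟨x^2⟩ ≈ 15.16

The expectation value is the |Ψ|²-weighted average of x^2: ∫ x^2|Ψ|² dx.
The ratio of the moment integral to the normalization integral gives ⟨x²⟩ = σ^2/2.
With σ = 5.506, ⟨x^2⟩ = 15.158.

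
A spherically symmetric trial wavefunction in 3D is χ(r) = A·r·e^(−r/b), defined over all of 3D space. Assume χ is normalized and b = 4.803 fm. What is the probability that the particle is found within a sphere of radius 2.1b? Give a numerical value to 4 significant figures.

P ≈ 0.4102

Integrate the radial probability density 4πr²|χ|² over r ≤ 2.1b.
The full normalization integral is A²·[3·π·b^5] = 1, fixing A².
Let u = r/b; then A², 4π and the length scale all cancel, so P = ∫_{0}^{2.1} u^4·e^(-2·u) du ÷ ∫_{0}^{∞} u^4·e^(-2·u) du.
An antiderivative of u^4·e^(-2·u) is -(u^4/2 + u^3 + 3·u^2/2 + 3·u/2 + 3/4)·e^(-2·u); evaluating from 0 to 2.1 gives ≈ 0.307630, while the full integral is 3/4.
Taking the ratio yields P = 0.41017.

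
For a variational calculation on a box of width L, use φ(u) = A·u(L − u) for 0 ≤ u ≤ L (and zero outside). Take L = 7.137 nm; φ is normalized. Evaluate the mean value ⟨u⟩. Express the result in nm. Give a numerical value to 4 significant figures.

By definition ⟨u⟩ = ∫ u |φ(u)|² du.
Since the A² factors cancel between numerator and denominator, ⟨u⟩ = L/2.
Putting L = 7.137 gives 3.5685.

⟨u⟩ ≈ 3.569 nm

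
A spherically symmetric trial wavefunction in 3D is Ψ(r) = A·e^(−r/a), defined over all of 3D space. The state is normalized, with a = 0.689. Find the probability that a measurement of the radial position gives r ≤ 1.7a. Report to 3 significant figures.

P ≈ 0.660

P = ∫ |Ψ|² 4πr² dr over r ≤ 1.7a.
A² is fixed by ∫₀^∞ 4πr²|Ψ|² dr = 1, i.e. A² = (π·a^3)^(−1).
Substituting u = r/a, A², 4π and the length scale all cancel in the ratio: P = ∫_{0}^{1.7} u^2·e^(-2·u) du / ∫_{0}^{∞} u^2·e^(-2·u) du.
Using ∫ u^2·e^(-2·u) du = -(2·u^2 + 2·u + 1)·e^(-2·u)/4, the numerator is 1/4 - 509·e^(-17/5)/200 and the denominator is 1/4.
Taking the ratio yields P = 0.6603.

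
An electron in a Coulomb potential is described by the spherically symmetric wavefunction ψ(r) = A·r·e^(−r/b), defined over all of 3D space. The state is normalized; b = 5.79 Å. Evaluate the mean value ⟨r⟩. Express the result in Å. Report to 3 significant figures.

The expectation value is the |ψ|²-weighted average of r: ∫ r|ψ|² 4πr² dr.
Evaluating both integrals, ⟨r⟩ = 5·b/2.
Putting b = 5.79 gives 14.48.

⟨r⟩ ≈ 14.5 Å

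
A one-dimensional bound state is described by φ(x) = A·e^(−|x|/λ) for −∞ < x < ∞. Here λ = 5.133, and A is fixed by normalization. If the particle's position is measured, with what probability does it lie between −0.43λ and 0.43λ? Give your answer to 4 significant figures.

|φ|² is the probability density, so P = ∫_{−0.43λ}^{0.43λ} |φ|² dx.
The normalization integral ∫|φ|²dx over the whole domain equals λ·A², and A² cancels in the ratio.
Both integrals are even about x = 0, so only the x ≥ 0 halves are needed (the factors of 2 cancel). In terms of u = x/λ (A² and the length scale cancel between numerator and denominator), P = [∫_{0}^{0.43} e^(-2·u) du] / [∫_{0}^{∞} e^(-2·u) du].
Using ∫ e^(-2·u) du = -e^(-2·u)/2, the numerator is 1/2 - e^(-43/50)/2 and the denominator is 1/2.
This works out to P = 0.57684.

P ≈ 0.5768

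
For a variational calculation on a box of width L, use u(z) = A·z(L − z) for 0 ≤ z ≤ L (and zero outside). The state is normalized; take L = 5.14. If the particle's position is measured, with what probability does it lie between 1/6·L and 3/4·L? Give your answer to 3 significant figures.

P = ∫_{1/6·L}^{3/4·L} |u(z)|² dz.
The normalization integral ∫|u|²dz over the whole domain equals L^5/30·A², and A² cancels in the ratio.
Let t = z/L; then A² and the length scale cancel, so P = ∫_{1/6}^{3/4} t^2·(1 - t)^2 dt ÷ ∫_{0}^{1} t^2·(1 - t)^2 dt.
Using ∫ t^2·(1 - t)^2 dt = t^3·(6·t^2 - 15·t + 10)/30, the numerator is ≈ 0.028700 and the denominator is 1/30.
The result is P = 0.8610.

P ≈ 0.861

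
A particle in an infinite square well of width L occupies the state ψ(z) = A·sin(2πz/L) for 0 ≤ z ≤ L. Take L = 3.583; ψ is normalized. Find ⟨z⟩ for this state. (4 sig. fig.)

⟨z⟩ ≈ 1.792

⟨z⟩ = ∫ z |ψ|² dz over the full domain.
Using sin²θ = (1 − cos 2θ)/2, evaluating both integrals, ⟨z⟩ = L/2.
Putting L = 3.583 gives 1.7915.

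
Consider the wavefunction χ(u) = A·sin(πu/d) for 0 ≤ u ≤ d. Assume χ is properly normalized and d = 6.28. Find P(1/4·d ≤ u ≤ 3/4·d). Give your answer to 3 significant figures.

The probability is P = ∫ |χ|² du over [1/4·d, 3/4·d].
The normalization integral ∫|χ|²du over the whole domain equals d/2·A², and A² cancels in the ratio.
Substituting t = u/d, A² and the length scale cancel in the ratio: P = ∫_{1/4}^{3/4} sin(π·t)^2 dt / ∫_{0}^{1} sin(π·t)^2 dt.
Using ∫ sin(π·t)^2 dt = t/2 - sin(2·π·t)/(4·π), the numerator is 1/(2·π) + 1/4 and the denominator is 1/2.
Evaluating gives P = (2 + π)/(2·π).

P ≈ 0.818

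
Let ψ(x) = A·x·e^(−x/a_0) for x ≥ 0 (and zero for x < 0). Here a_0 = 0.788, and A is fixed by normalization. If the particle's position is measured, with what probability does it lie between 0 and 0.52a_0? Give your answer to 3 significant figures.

P = ∫_{0}^{0.52a_0} |ψ(x)|² dx.
With A² fixed by ∫|ψ|² = 1, i.e. A² = (a_0^3/4)^(−1), substitute and integrate.
Substituting u = x/a_0, A² and the length scale cancel in the ratio: P = ∫_{0}^{0.52} u^2·e^(-2·u) du / ∫_{0}^{∞} u^2·e^(-2·u) du.
Using ∫ u^2·e^(-2·u) du = -(2·u^2 + 2·u + 1)·e^(-2·u)/4, the numerator is 1/4 - 1613·e^(-26/25)/2500 and the denominator is 1/4.
This works out to P = 0.08780.

P ≈ 0.0878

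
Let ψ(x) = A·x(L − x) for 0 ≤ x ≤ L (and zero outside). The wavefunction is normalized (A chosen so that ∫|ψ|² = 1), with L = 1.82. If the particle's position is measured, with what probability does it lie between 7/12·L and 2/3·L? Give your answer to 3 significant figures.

P ≈ 0.137

P = ∫_{7/12·L}^{2/3·L} |ψ(x)|² dx.
With A² fixed by ∫|ψ|² = 1, i.e. A² = (L^5/30)^(−1), substitute and integrate.
Substituting u = x/L, A² and the length scale cancel in the ratio: P = ∫_{7/12}^{2/3} u^2·(1 - u)^2 du / ∫_{0}^{1} u^2·(1 - u)^2 du.
An antiderivative of u^2·(1 - u)^2 is u^3·(6·u^2 - 15·u + 10)/30; evaluating from 7/12 to 2/3 gives ≈ 0.0045581, while the full integral is 1/30.
This works out to P = 0.1367.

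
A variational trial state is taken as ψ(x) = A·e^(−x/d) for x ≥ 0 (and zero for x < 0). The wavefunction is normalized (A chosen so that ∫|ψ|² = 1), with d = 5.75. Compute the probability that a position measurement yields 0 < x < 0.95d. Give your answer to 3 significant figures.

The probability is P = ∫ |ψ|² dx over [0, 0.95d].
The normalization integral ∫|ψ|²dx over the whole domain equals d/2·A², and A² cancels in the ratio.
Let u = x/d; then A² and the length scale cancel, so P = ∫_{0}^{0.95} e^(-2·u) du ÷ ∫_{0}^{∞} e^(-2·u) du.
Using ∫ e^(-2·u) du = -e^(-2·u)/2, the numerator is 1/2 - e^(-19/10)/2 and the denominator is 1/2.
This works out to P = 0.8504.

P ≈ 0.850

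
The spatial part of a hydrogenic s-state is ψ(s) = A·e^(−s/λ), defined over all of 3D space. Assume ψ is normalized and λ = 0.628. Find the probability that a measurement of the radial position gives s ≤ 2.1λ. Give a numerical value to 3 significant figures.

P ≈ 0.790

Integrate the radial probability density 4πs²|ψ|² over s ≤ 2.1λ.
Normalization gives A² = 1/(π·λ^3).
Substituting u = s/λ, A², 4π and the length scale all cancel in the ratio: P = ∫_{0}^{2.1} u^2·e^(-2·u) du / ∫_{0}^{∞} u^2·e^(-2·u) du.
Using ∫ u^2·e^(-2·u) du = -(2·u^2 + 2·u + 1)·e^(-2·u)/4, the numerator is 1/4 - 701·e^(-21/5)/200 and the denominator is 1/4.
Taking the ratio yields P = 0.7898.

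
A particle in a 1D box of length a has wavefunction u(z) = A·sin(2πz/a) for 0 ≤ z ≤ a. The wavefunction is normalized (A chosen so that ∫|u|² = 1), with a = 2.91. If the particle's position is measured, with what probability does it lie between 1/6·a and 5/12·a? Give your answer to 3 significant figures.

P ≈ 0.388

The probability is P = ∫ |u|² dz over [1/6·a, 5/12·a].
With A² fixed by ∫|u|² = 1, i.e. A² = (a/2)^(−1), substitute and integrate.
Let t = z/a; then A² and the length scale cancel, so P = ∫_{1/6}^{5/12} sin(2·π·t)^2 dt ÷ ∫_{0}^{1} sin(2·π·t)^2 dt.
Using ∫ sin(2·π·t)^2 dt = t/2 - sin(4·π·t)/(8·π), the numerator is √(3)/(8·π) + 1/8 and the denominator is 1/2.
The result is P = (√(3) + π)/(4·π).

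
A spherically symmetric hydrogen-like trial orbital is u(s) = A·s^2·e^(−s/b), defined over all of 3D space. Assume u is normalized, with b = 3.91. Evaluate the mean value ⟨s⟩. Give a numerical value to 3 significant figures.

⟨s⟩ ≈ 13.7

The expectation value is the |u|²-weighted average of s: ∫ s|u|² 4πs² ds.
Using ∫₀^∞ sⁿ e^(−αs) ds = n!/αⁿ⁺¹, evaluating both integrals, ⟨s⟩ = 7·b/2.
Putting b = 3.91 gives 13.69.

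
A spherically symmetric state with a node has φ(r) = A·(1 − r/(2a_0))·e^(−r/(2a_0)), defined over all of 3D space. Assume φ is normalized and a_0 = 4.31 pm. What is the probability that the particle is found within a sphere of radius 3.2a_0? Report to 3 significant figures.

P ≈ 0.0858

P = ∫ |φ|² 4πr² dr over r ≤ 3.2a_0.
The full normalization integral is A²·[8·π·a_0^3] = 1, fixing A².
Let u = r/a_0; then A², 4π and the length scale all cancel, so P = ∫_{0}^{3.2} u^2·(1 - u/2)^2·e^(-u) du ÷ ∫_{0}^{∞} u^2·(1 - u/2)^2·e^(-u) du.
Using ∫ u^2·(1 - u/2)^2·e^(-u) du = -(u^4/4 + u^2 + 2·u + 2)·e^(-u), the numerator is ≈ 0.17164 and the denominator is 2.
The region integral divided by the full integral gives P = 0.08582.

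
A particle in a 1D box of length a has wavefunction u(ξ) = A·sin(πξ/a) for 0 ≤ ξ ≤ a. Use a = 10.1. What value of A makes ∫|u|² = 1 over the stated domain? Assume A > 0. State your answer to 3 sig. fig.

A ≈ 0.445

We need A² ∫|f|² dξ = 1, taking the integral from 0 to a.
With ∫₀^a sin²(nπξ/a) dξ = a/2, with u = A·sin(πξ/a), the integral evaluates to A²·[a/2].
Substituting a = 10.1 gives A² = 0.1980, so A = 0.4450.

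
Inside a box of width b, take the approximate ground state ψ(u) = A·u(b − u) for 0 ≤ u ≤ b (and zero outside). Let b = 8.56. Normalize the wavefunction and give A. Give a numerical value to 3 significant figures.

A ≈ 0.0255

Require ∫ |ψ|² du = 1 over the whole domain.
The integral (without the A² prefactor) comes out to b^5/30.
Plugging in b = 8.56 yields A = 0.02555.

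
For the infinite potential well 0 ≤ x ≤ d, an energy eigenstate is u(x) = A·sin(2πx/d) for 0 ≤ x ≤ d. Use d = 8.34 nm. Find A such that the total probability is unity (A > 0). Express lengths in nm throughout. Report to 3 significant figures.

A ≈ 0.490 nm^(-1/2)

We need A² ∫|f|² dx = 1, taking the integral from 0 to d.
Using sin²θ = (1 − cos 2θ)/2, with u = A·sin(2πx/d), the integral evaluates to A²·[d/2].
Hence A² = 1/[d/2].
Plugging in d = 8.34 yields A = 0.4897.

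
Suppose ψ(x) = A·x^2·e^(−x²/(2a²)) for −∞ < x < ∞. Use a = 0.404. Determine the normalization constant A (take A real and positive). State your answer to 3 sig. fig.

A ≈ 8.36

Normalization requires ∫|ψ|² dx = 1, integrated from −∞ to ∞.
∫|ψ|² dx = A²·(3·√(π)·a^5/4).
Hence A² = 1/[3·√(π)·a^5/4].
With a = 0.404: A² = 69.90 and A = 8.360.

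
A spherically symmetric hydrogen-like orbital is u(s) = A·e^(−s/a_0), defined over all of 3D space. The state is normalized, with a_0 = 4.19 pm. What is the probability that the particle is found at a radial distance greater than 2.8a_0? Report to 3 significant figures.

P ≈ 0.0824

P = ∫ |u|² 4πs² ds over s > 2.8a_0.
Normalization gives A² = 1/(π·a_0^3).
Substituting t = s/a_0, A², 4π and the length scale all cancel in the ratio: P = ∫_{2.8}^{∞} t^2·e^(-2·t) dt / ∫_{0}^{∞} t^2·e^(-2·t) dt.
Using ∫ t^2·e^(-2·t) dt = -(2·t^2 + 2·t + 1)·e^(-2·t)/4, the numerator is 557·e^(-28/5)/100 and the denominator is 1/4.
Taking the ratio yields P = 0.08239.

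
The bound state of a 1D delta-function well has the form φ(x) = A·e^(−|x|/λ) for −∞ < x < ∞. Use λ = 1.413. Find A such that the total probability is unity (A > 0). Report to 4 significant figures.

Require ∫ |φ|² dx = 1 over the whole domain.
The integral (without the A² prefactor) comes out to λ.
Hence A² = 1/[λ].
Plugging in λ = 1.413 yields A = 0.84126.

A ≈ 0.8413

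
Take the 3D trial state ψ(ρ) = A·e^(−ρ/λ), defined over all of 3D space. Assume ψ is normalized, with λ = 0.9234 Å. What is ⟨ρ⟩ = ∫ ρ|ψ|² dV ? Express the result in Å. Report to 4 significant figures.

⟨ρ⟩ ≈ 1.385 Å

The expectation value is the |ψ|²-weighted average of ρ: ∫ ρ|ψ|² 4πρ² dρ.
With ∫₀^∞ ρ^3 e^(−αρ) dρ = 3!/α^4, evaluating both integrals, ⟨ρ⟩ = 3·λ/2.
With λ = 0.9234, ⟨ρ⟩ = 1.3851.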